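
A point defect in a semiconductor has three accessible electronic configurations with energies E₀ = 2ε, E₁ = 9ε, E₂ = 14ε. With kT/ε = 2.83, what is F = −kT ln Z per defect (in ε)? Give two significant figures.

Eᵢ/kT = 0.7067, 3.180, 4.947.
Z = Σ e^(−Eᵢ/kT) = e^(−0.7067) + e^(−3.180) + e^(−4.947) = 0.4933 + 0.04159 + 0.007105 = 0.5420.
F = −kT ln Z = −2.83 × ln(0.5420) = −2.83 × -0.6125 = 1.7 ε.

1.7 ε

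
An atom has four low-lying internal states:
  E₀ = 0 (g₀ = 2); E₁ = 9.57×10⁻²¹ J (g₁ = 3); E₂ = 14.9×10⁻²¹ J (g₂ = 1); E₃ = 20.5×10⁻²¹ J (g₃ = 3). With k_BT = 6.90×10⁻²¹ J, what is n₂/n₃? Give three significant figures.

0.750

n₂/n₃ = (g₂/g₃) exp[−(E₂−E₃)/kT] = (1/3) × exp(−(-5.6 ×10⁻²¹ J)/(6.90 ×10⁻²¹ J)) = (1/3) × exp(0.81159) = 0.750.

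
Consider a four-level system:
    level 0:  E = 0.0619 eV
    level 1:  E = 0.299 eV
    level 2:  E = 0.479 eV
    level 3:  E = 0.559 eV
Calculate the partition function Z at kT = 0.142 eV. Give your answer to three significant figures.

Z = 0.822

Eᵢ/kT = 0.43592, 2.1056, 3.3732, 3.9366.
Z = Σ e^(−Eᵢ/kT) = e^(−0.43592) + e^(−2.1056) + e^(−3.3732) + e^(−3.9366) = 0.64667 + 0.12177 + 0.034280 + 0.019514 = 0.82223.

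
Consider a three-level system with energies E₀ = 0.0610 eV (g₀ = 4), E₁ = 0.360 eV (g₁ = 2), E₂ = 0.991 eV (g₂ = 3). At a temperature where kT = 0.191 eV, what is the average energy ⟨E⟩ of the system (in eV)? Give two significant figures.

0.094 eV

Eᵢ/kT = 0.3194, 1.885, 5.188.
Z = Σ gᵢe^(−Eᵢ/kT) = 4·e^(−0.3194) + 2·e^(−1.885) + 3·e^(−5.188) = 2.906 + 0.3037 + 0.01675 = 3.226.
⟨E⟩ = Σ Eᵢ gᵢe^(−Eᵢ/kT) / Z = (0.0610·2.906 + 0.360·0.3037 + 0.991·0.01675) / 3.226 = 0.094 eV.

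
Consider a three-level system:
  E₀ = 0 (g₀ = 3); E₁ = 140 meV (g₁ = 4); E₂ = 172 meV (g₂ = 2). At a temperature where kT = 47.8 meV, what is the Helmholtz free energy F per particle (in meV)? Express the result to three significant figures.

Eᵢ/kT = 0, 2.9289, 3.5983.
Z = Σ gᵢe^(−Eᵢ/kT) = 3·e^(−0) + 4·e^(−2.9289) + 2·e^(−3.5983) = 3.0000 + 0.21382 + 0.054740 = 3.2686.
F = −kT ln Z = −47.8 × ln(3.2686) = −47.8 × 1.1844 = -56.6 meV.

-56.6 meV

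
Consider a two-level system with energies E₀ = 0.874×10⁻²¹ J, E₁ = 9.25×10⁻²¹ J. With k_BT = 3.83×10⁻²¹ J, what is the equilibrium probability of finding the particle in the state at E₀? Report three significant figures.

Eᵢ/kT = 0.22820, 2.4151.
Z = Σ e^(−Eᵢ/kT) = e^(−0.22820) + e^(−2.4151) = 0.79597 + 0.089358 = 0.88533.
P₀ = e^(−E₀/kT) / Z = 0.79597/0.88533 = 0.899.

0.899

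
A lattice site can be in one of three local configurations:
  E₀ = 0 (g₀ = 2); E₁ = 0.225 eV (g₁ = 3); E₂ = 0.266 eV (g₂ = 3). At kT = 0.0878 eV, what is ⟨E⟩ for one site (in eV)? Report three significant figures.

0.0381 eV

Eᵢ/kT = 0, 2.5626, 3.0296.
Z = Σ gᵢe^(−Eᵢ/kT) = 2·e^(−0) + 3·e^(−2.5626) + 3·e^(−3.0296) = 2.0000 + 0.23131 + 0.14500 = 2.3763.
⟨E⟩ = Σ Eᵢ gᵢe^(−Eᵢ/kT) / Z = (0·2.0000 + 0.225·0.23131 + 0.266·0.14500) / 2.3763 = 0.0381 eV.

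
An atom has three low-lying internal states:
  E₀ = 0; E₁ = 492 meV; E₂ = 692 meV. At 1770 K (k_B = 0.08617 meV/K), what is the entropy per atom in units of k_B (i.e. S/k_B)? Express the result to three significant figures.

0.217

k_BT = 0.08617 × 1770 K = 152.52 meV.
Eᵢ/kT = 0, 3.2258, 4.5371.
Z = Σ e^(−Eᵢ/kT) = e^(−0) + e^(−3.2258) + e^(−4.5371) = 1.0000 + 0.039724 + 0.010704 = 1.0504.
⟨E⟩ = Σ EᵢPᵢ = 25.658 meV.
S/k_B = ln Z + ⟨E⟩/kT = ln(1.0504) + 25.658/152.52 = 0.049171 + 0.16823 = 0.217.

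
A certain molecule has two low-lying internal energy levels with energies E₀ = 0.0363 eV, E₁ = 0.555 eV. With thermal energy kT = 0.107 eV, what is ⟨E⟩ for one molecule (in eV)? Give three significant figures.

Eᵢ/kT = 0.33925, 5.1869.
Z = Σ e^(−Eᵢ/kT) = e^(−0.33925) + e^(−5.1869) = 0.71230 + 0.0055893 = 0.71789.
⟨E⟩ = Σ Eᵢ e^(−Eᵢ/kT) / Z = (0.0363·0.71230 + 0.555·0.0055893) / 0.71789 = 0.0403 eV.

0.0403 eV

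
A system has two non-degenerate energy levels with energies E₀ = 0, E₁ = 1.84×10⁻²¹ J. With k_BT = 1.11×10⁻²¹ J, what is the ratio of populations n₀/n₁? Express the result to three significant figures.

n₀/n₁ = exp[−(E₀−E₁)/kT] = exp(−(-1.84 ×10⁻²¹ J)/(1.11 ×10⁻²¹ J)) = exp(1.6577) = 5.25.

5.25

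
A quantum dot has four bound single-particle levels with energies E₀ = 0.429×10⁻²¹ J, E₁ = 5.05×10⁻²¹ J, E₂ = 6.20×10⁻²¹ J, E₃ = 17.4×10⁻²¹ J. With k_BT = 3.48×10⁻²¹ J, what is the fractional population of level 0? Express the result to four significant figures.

0.6835

Eᵢ/kT = 0.123276, 1.45115, 1.78161, 5.00000.
Z = Σ e^(−Eᵢ/kT) = e^(−0.123276) + e^(−1.45115) + e^(−1.78161) + e^(−5.00000) = 0.884020 + 0.234301 + 0.168367 + 0.00673795 = 1.29343.
P₀ = e^(−E₀/kT) / Z = 0.884020/1.29343 = 0.6835.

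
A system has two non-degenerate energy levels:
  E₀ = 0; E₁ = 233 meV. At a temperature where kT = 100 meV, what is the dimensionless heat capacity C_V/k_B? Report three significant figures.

Eᵢ/kT = 0, 2.3300.
Z = Σ e^(−Eᵢ/kT) = e^(−0) + e^(−2.3300) = 1.0000 + 0.097296 = 1.0973.
⟨E⟩ = 20.660 meV, ⟨E²⟩ = 4813.7 meV².
C_V/k_B = (⟨E²⟩ − ⟨E⟩²)/(kT)² = (4813.7 − 426.84)/10000 = 0.439.

0.439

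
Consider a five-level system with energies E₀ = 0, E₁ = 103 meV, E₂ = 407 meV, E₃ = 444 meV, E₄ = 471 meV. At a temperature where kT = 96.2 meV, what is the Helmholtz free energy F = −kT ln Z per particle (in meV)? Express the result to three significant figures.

-30.6 meV

Eᵢ/kT = 0, 1.0707, 4.2308, 4.6154, 4.8960.
Z = Σ e^(−Eᵢ/kT) = e^(−0) + e^(−1.0707) + e^(−4.2308) + e^(−4.6154) + e^(−4.8960) = 1.0000 + 0.34277 + 0.014541 + 0.0098982 + 0.0074764 = 1.3747.
F = −kT ln Z = −96.2 × ln(1.3747) = −96.2 × 0.31824 = -30.6 meV.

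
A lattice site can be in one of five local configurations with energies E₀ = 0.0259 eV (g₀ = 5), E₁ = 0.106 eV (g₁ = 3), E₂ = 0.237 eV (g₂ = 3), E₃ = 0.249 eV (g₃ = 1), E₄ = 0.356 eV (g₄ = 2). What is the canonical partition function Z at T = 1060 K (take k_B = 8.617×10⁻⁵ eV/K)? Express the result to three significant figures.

k_BT = 8.617×10⁻⁵ × 1060 K = 0.091340 eV.
Eᵢ/kT = 0.28356, 1.1605, 2.5947, 2.7261, 3.8975.
Z = Σ gᵢe^(−Eᵢ/kT) = 5·e^(−0.28356) + 3·e^(−1.1605) + 3·e^(−2.5947) + 1·e^(−2.7261) + 2·e^(−3.8975) = 3.7655 + 0.93999 + 0.22400 + 0.065474 + 0.040585 = 5.0355.

Z = 5.04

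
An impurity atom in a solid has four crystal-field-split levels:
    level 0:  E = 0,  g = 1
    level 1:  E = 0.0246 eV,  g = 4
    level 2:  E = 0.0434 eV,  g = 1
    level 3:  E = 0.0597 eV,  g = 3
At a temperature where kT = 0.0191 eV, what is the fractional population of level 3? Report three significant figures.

Eᵢ/kT = 0, 1.2880, 2.2723, 3.1257.
Z = Σ gᵢe^(−Eᵢ/kT) = 1·e^(−0) + 4·e^(−1.2880) + 1·e^(−2.2723) + 3·e^(−3.1257) = 1.0000 + 1.1033 + 0.10307 + 0.13172 = 2.3381.
P₃ = g₃ e^(−E₃/kT) / Z = 0.13172/2.3381 = 0.0563.

0.0563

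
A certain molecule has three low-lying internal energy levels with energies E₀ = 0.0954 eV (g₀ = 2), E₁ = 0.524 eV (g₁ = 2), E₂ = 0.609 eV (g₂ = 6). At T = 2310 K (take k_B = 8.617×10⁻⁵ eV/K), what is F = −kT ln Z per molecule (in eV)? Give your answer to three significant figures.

k_BT = 8.617×10⁻⁵ × 2310 K = 0.19905 eV.
Eᵢ/kT = 0.47928, 2.6325, 3.0595.
Z = Σ gᵢe^(−Eᵢ/kT) = 2·e^(−0.47928) + 2·e^(−2.6325) + 6·e^(−3.0595) = 1.2385 + 0.14380 + 0.28147 = 1.6638.
F = −kT ln Z = −0.19905 × ln(1.6638) = −0.19905 × 0.50910 = -0.101 eV.

-0.101 eV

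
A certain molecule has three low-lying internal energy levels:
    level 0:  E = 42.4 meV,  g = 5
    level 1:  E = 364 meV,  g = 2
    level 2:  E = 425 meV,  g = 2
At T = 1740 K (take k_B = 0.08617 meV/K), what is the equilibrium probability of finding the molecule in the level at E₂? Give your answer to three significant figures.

k_BT = 0.08617 × 1740 K = 149.94 meV.
Eᵢ/kT = 0.28278, 2.4276, 2.8345.
Z = Σ gᵢe^(−Eᵢ/kT) = 5·e^(−0.28278) + 2·e^(−2.4276) + 2·e^(−2.8345) = 3.7684 + 0.17650 + 0.11750 = 4.0624.
P₂ = g₂ e^(−E₂/kT) / Z = 0.11750/4.0624 = 0.0289.

0.0289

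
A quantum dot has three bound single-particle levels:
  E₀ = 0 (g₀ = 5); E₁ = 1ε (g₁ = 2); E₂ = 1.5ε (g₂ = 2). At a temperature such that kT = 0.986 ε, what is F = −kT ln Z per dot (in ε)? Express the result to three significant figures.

-1.79 ε

Eᵢ/kT = 0, 1.0142, 1.5213.
Z = Σ gᵢe^(−Eᵢ/kT) = 5·e^(−0) + 2·e^(−1.0142) + 2·e^(−1.5213) = 5.0000 + 0.72538 + 0.43686 = 6.1622.
F = −kT ln Z = −0.986 × ln(6.1622) = −0.986 × 1.8184 = -1.79 ε.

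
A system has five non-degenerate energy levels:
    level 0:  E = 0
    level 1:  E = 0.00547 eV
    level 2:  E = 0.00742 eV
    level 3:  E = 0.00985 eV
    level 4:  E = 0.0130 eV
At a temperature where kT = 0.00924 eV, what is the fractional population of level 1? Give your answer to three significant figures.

Eᵢ/kT = 0, 0.59199, 0.80303, 1.0660, 1.4069.
Z = Σ e^(−Eᵢ/kT) = e^(−0) + e^(−0.59199) + e^(−0.80303) + e^(−1.0660) + e^(−1.4069) = 1.0000 + 0.55323 + 0.44797 + 0.34438 + 0.24490 = 2.5905.
P₁ = e^(−E₁/kT) / Z = 0.55323/2.5905 = 0.214.

0.214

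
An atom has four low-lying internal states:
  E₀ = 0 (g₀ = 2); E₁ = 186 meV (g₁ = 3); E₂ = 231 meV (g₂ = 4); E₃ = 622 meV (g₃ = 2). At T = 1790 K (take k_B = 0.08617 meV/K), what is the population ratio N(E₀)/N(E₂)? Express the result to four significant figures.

k_BT = 0.08617 × 1790 K = 154.244 meV.
n₀/n₂ = (g₀/g₂) exp[−(E₀−E₂)/kT] = (2/4) × exp(−(-231 meV)/(154.244 meV)) = (2/4) × exp(1.49763) = 2.236.

2.236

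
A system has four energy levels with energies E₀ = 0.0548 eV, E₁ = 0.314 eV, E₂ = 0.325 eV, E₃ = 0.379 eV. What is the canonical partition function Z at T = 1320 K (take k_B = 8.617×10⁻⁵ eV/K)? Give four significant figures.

Z = 0.7741

k_BT = 8.617×10⁻⁵ × 1320 K = 0.113744 eV.
Eᵢ/kT = 0.481784, 2.76059, 2.85729, 3.33204.
Z = Σ e^(−Eᵢ/kT) = e^(−0.481784) + e^(−2.76059) + e^(−2.85729) + e^(−3.33204) = 0.617680 + 0.0632544 + 0.0574242 + 0.0357202 = 0.774079.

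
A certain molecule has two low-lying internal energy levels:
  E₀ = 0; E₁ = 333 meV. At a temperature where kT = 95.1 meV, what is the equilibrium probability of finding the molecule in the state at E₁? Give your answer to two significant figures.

0.029

Eᵢ/kT = 0, 3.502.
Z = Σ e^(−Eᵢ/kT) = e^(−0) + e^(−3.502) = 1.000 + 0.03014 = 1.030.
P₁ = e^(−E₁/kT) / Z = 0.03014/1.030 = 0.029.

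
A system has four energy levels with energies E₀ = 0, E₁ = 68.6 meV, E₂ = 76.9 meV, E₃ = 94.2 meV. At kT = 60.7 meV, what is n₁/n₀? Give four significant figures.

0.3230

n₁/n₀ = exp[−(E₁−E₀)/kT] = exp(−(68.6 meV)/(60.7 meV)) = exp(-1.13015) = 0.3230.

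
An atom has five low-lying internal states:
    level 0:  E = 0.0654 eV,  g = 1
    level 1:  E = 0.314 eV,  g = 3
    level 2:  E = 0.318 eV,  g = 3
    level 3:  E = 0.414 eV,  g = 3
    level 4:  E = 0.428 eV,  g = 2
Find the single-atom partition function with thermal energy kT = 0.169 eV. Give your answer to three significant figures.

Eᵢ/kT = 0.38698, 1.8580, 1.8817, 2.4497, 2.5325.
Z = Σ gᵢe^(−Eᵢ/kT) = 1·e^(−0.38698) + 3·e^(−1.8580) + 3·e^(−1.8817) + 3·e^(−2.4497) + 2·e^(−2.5325) = 0.67910 + 0.46795 + 0.45699 + 0.25896 + 0.15892 = 2.0219.

Z = 2.02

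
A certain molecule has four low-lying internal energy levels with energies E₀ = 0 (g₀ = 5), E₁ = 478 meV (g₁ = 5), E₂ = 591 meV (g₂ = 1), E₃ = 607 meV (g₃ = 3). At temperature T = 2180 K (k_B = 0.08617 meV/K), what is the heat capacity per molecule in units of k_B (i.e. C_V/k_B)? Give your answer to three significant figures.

0.682

k_BT = 0.08617 × 2180 K = 187.85 meV.
Eᵢ/kT = 0, 2.5446, 3.1461, 3.2313.
Z = Σ gᵢe^(−Eᵢ/kT) = 5·e^(−0) + 5·e^(−2.5446) + 1·e^(−3.1461) + 3·e^(−3.2313) = 5.0000 + 0.39252 + 0.043020 + 0.11852 = 5.5541.
⟨E⟩ = 51.312 meV, ⟨E²⟩ = 26715 meV².
C_V/k_B = (⟨E²⟩ − ⟨E⟩²)/(kT)² = (26715 − 2632.9)/35288 = 0.682.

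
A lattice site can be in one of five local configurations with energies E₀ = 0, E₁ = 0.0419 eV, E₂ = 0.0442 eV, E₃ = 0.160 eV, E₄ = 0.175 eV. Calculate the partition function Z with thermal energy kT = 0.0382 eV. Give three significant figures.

Z = 1.67

Eᵢ/kT = 0, 1.0969, 1.1571, 4.1885, 4.5812.
Z = Σ e^(−Eᵢ/kT) = e^(−0) + e^(−1.0969) + e^(−1.1571) + e^(−4.1885) + e^(−4.5812) = 1.0000 + 0.33390 + 0.31440 + 0.015169 + 0.010243 = 1.6737.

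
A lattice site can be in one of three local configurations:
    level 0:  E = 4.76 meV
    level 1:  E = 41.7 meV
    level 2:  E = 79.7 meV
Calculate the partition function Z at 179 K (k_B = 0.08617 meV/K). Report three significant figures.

Z = 0.807

k_BT = 0.08617 × 179 K = 15.424 meV.
Eᵢ/kT = 0.30861, 2.7036, 5.1673.
Z = Σ e^(−Eᵢ/kT) = e^(−0.30861) + e^(−2.7036) + e^(−5.1673) = 0.73447 + 0.066964 + 0.0056999 = 0.80713.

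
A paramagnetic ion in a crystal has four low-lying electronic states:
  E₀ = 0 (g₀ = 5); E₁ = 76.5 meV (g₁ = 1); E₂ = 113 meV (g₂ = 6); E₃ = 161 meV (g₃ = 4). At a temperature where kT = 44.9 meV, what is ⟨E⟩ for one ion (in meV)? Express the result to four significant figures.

Eᵢ/kT = 0, 1.70379, 2.51670, 3.58575.
Z = Σ gᵢe^(−Eᵢ/kT) = 5·e^(−0) + 1·e^(−1.70379) + 6·e^(−2.51670) + 4·e^(−3.58575) = 5.00000 + 0.181992 + 0.484353 + 0.110863 = 5.77721.
⟨E⟩ = Σ Eᵢ gᵢe^(−Eᵢ/kT) / Z = (0·5.00000 + 76.5·0.181992 + 113·0.484353 + 161·0.110863) / 5.77721 = 14.97 meV.

14.97 meV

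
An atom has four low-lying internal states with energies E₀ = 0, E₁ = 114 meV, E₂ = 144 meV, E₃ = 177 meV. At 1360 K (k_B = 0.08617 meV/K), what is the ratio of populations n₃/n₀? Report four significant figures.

k_BT = 0.08617 × 1360 K = 117.191 meV.
n₃/n₀ = exp[−(E₃−E₀)/kT] = exp(−(177 meV)/(117.191 meV)) = exp(-1.51035) = 0.2208.

0.2208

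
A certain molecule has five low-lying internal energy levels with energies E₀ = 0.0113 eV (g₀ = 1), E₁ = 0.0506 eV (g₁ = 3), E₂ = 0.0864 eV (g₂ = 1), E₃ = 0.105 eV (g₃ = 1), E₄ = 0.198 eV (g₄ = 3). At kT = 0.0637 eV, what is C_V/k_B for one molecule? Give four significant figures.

0.4517

Eᵢ/kT = 0.177394, 0.794349, 1.35636, 1.64835, 3.10832.
Z = Σ gᵢe^(−Eᵢ/kT) = 1·e^(−0.177394) + 3·e^(−0.794349) + 1·e^(−1.35636) + 1·e^(−1.64835) + 3·e^(−3.10832) = 0.837450 + 1.35563 + 0.257597 + 0.192367 + 0.134028 = 2.77707.
⟨E⟩ = 0.0529517 eV, ⟨E²⟩ = 0.00463657 eV².
C_V/k_B = (⟨E²⟩ − ⟨E⟩²)/(kT)² = (0.00463657 − 0.00280388)/0.00405769 = 0.4517.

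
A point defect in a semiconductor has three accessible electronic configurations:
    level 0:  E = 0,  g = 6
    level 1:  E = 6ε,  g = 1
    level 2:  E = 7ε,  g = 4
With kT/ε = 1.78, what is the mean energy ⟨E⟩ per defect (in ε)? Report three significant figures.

0.123 ε

Eᵢ/kT = 0, 3.3708, 3.9326.
Z = Σ gᵢe^(−Eᵢ/kT) = 6·e^(−0) + 1·e^(−3.3708) + 4·e^(−3.9326) = 6.0000 + 0.034362 + 0.078371 = 6.1127.
⟨E⟩ = Σ Eᵢ gᵢe^(−Eᵢ/kT) / Z = (0·6.0000 + 6·0.034362 + 7·0.078371) / 6.1127 = 0.123 ε.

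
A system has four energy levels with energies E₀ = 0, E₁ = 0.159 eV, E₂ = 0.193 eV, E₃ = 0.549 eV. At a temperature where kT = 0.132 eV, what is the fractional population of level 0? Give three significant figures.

0.646

Eᵢ/kT = 0, 1.2045, 1.4621, 4.1591.
Z = Σ e^(−Eᵢ/kT) = e^(−0) + e^(−1.2045) + e^(−1.4621) + e^(−4.1591) = 1.0000 + 0.29984 + 0.23175 + 0.015622 = 1.5472.
P₀ = e^(−E₀/kT) / Z = 1.0000/1.5472 = 0.646.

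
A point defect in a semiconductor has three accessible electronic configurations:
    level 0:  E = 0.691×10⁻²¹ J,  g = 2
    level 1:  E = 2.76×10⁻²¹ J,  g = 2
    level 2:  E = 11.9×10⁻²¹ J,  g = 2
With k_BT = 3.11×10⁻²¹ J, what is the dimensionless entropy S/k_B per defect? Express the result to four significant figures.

Eᵢ/kT = 0.222186, 0.887460, 3.82637.
Z = Σ gᵢe^(−Eᵢ/kT) = 2·e^(−0.222186) + 2·e^(−0.887460) + 2·e^(−3.82637) = 1.60153 + 0.823400 + 0.0435771 = 2.46851.
⟨E⟩ = Σ EᵢPᵢ = 1.57901 ×10⁻²¹ J.
S/k_B = ln Z + ⟨E⟩/kT = ln(2.46851) + 1.57901/3.11 = 0.903615 + 0.507720 = 1.411.

1.411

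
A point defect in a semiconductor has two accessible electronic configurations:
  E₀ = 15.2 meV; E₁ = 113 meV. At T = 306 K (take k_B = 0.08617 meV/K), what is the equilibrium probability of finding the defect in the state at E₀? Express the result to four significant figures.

0.9761

k_BT = 0.08617 × 306 K = 26.3680 meV.
Eᵢ/kT = 0.576456, 4.28550.
Z = Σ e^(−Eᵢ/kT) = e^(−0.576456) + e^(−4.28550) = 0.561886 + 0.0137667 = 0.575653.
P₀ = e^(−E₀/kT) / Z = 0.561886/0.575653 = 0.9761.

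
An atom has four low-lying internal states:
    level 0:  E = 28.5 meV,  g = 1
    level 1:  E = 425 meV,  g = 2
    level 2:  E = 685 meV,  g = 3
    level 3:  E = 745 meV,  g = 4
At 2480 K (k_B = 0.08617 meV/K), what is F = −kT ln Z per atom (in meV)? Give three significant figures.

k_BT = 0.08617 × 2480 K = 213.70 meV.
Eᵢ/kT = 0.13336, 1.9888, 3.2054, 3.4862.
Z = Σ gᵢe^(−Eᵢ/kT) = 1·e^(−0.13336) + 2·e^(−1.9888) + 3·e^(−3.2054) + 4·e^(−3.4862) = 0.87515 + 0.27372 + 0.12163 + 0.12247 = 1.3930.
F = −kT ln Z = −213.70 × ln(1.3930) = −213.70 × 0.33146 = -70.8 meV.

-70.8 meV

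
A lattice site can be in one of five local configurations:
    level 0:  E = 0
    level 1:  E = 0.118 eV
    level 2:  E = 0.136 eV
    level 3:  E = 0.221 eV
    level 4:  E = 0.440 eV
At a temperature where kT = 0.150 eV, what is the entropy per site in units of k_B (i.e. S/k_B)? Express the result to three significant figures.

Eᵢ/kT = 0, 0.78667, 0.90667, 1.4733, 2.9333.
Z = Σ e^(−Eᵢ/kT) = e^(−0) + e^(−0.78667) + e^(−0.90667) + e^(−1.4733) + e^(−2.9333) = 1.0000 + 0.45536 + 0.40387 + 0.22917 + 0.053221 = 2.1416.
⟨E⟩ = Σ EᵢPᵢ = 0.085321 eV.
S/k_B = ln Z + ⟨E⟩/kT = ln(2.1416) + 0.085321/0.150 = 0.76155 + 0.56881 = 1.33.

1.33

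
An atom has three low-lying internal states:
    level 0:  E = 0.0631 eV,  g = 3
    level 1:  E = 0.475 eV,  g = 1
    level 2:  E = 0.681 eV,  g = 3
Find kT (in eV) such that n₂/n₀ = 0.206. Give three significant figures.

n₂/n₀ = (g₂/g₀) exp[−(E₂−E₀)/kT] = 0.206.
⇒ (E₂−E₀)/kT = ln((3/3)/0.206) = ln(4.8544) = 1.5799.
kT = 0.6179 eV / 1.5799 = 0.391 eV.

0.391 eV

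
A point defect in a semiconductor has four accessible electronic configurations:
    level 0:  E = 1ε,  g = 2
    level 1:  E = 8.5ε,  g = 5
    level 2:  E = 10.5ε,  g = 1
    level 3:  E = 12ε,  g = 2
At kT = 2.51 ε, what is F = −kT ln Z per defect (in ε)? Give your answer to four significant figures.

-1.090 ε

Eᵢ/kT = 0.398406, 3.38645, 4.18327, 4.78088.
Z = Σ gᵢe^(−Eᵢ/kT) = 2·e^(−0.398406) + 5·e^(−3.38645) + 1·e^(−4.18327) + 2·e^(−4.78088) = 1.34278 + 0.169143 + 0.0152486 + 0.0167772 = 1.54395.
F = −kT ln Z = −2.51 × ln(1.54395) = −2.51 × 0.434344 = -1.090 ε.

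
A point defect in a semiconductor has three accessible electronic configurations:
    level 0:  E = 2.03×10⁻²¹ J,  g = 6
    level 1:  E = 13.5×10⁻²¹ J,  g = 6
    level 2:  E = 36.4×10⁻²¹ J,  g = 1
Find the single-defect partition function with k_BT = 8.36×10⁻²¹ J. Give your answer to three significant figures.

Eᵢ/kT = 0.24282, 1.6148, 4.3541.
Z = Σ gᵢe^(−Eᵢ/kT) = 6·e^(−0.24282) + 6·e^(−1.6148) + 1·e^(−4.3541) = 4.7065 + 1.1936 + 0.012854 = 5.9130.

Z = 5.91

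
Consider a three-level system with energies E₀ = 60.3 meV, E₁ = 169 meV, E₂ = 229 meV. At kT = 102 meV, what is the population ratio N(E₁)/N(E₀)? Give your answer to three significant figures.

0.344

n₁/n₀ = exp[−(E₁−E₀)/kT] = exp(−(108.7 meV)/(102 meV)) = exp(-1.0657) = 0.344.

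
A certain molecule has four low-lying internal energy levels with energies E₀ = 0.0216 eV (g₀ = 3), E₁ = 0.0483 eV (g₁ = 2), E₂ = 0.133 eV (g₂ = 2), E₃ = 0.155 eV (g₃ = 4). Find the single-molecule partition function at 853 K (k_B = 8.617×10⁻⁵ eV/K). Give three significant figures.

k_BT = 8.617×10⁻⁵ × 853 K = 0.073503 eV.
Eᵢ/kT = 0.29387, 0.65712, 1.8094, 2.1088.
Z = Σ gᵢe^(−Eᵢ/kT) = 3·e^(−0.29387) + 2·e^(−0.65712) + 2·e^(−1.8094) + 4·e^(−2.1088) = 2.2361 + 1.0367 + 0.32750 + 0.48553 = 4.0858.

Z = 4.09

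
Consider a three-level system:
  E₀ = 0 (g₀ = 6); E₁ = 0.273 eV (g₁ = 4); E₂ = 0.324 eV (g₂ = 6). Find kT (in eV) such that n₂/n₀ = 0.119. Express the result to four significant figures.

n₂/n₀ = (g₂/g₀) exp[−(E₂−E₀)/kT] = 0.119.
⇒ (E₂−E₀)/kT = ln((6/6)/0.119) = ln(8.40336) = 2.12863.
kT = 0.324 eV / 2.12863 = 0.1522 eV.

0.1522 eV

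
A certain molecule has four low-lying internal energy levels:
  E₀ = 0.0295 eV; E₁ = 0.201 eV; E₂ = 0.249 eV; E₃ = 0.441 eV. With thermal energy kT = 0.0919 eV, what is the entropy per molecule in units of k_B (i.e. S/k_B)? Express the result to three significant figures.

Eᵢ/kT = 0.32100, 2.1872, 2.7095, 4.7987.
Z = Σ e^(−Eᵢ/kT) = e^(−0.32100) + e^(−2.1872) + e^(−2.7095) + e^(−4.7987) = 0.72542 + 0.11223 + 0.066570 + 0.0082405 = 0.91246.
⟨E⟩ = Σ EᵢPᵢ = 0.070324 eV.
S/k_B = ln Z + ⟨E⟩/kT = ln(0.91246) + 0.070324/0.0919 = -0.091611 + 0.76522 = 0.674.

0.674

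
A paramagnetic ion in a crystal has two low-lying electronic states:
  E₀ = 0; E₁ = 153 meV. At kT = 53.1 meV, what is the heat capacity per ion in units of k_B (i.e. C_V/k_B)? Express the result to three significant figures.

Eᵢ/kT = 0, 2.8814.
Z = Σ e^(−Eᵢ/kT) = e^(−0) + e^(−2.8814) = 1.0000 + 0.056056 = 1.0561.
⟨E⟩ = 8.1210 meV, ⟨E²⟩ = 1242.5 meV².
C_V/k_B = (⟨E²⟩ − ⟨E⟩²)/(kT)² = (1242.5 − 65.951)/2819.6 = 0.417.

0.417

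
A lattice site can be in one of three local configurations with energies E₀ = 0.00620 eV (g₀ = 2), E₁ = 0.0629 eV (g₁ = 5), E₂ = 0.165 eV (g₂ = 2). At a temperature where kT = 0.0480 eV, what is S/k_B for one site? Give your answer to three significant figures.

1.85

Eᵢ/kT = 0.12917, 1.3104, 3.4375.
Z = Σ gᵢe^(−Eᵢ/kT) = 2·e^(−0.12917) + 5·e^(−1.3104) + 2·e^(−3.4375) = 1.7576 + 1.3486 + 0.064290 = 3.1705.
⟨E⟩ = Σ EᵢPᵢ = 0.033538 eV.
S/k_B = ln Z + ⟨E⟩/kT = ln(3.1705) + 0.033538/0.0480 = 1.1539 + 0.69871 = 1.85.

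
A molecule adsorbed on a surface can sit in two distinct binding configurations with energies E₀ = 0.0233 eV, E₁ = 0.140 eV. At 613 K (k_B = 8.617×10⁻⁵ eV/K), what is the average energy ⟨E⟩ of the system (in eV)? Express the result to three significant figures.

0.0348 eV

k_BT = 8.617×10⁻⁵ × 613 K = 0.052822 eV.
Eᵢ/kT = 0.44110, 2.6504.
Z = Σ e^(−Eᵢ/kT) = e^(−0.44110) + e^(−2.6504) = 0.64333 + 0.070623 = 0.71395.
⟨E⟩ = Σ Eᵢ e^(−Eᵢ/kT) / Z = (0.0233·0.64333 + 0.140·0.070623) / 0.71395 = 0.0348 eV.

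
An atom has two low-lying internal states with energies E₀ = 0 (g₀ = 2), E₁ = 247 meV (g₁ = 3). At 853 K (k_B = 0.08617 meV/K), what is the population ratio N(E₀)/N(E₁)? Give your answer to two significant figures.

19

k_BT = 0.08617 × 853 K = 73.50 meV.
n₀/n₁ = (g₀/g₁) exp[−(E₀−E₁)/kT] = (2/3) × exp(−(-247 meV)/(73.50 meV)) = (2/3) × exp(3.361) = 19.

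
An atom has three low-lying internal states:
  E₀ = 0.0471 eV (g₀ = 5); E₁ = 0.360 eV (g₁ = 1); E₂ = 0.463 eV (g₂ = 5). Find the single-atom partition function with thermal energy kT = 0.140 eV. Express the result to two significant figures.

Eᵢ/kT = 0.3364, 2.571, 3.307.
Z = Σ gᵢe^(−Eᵢ/kT) = 5·e^(−0.3364) + 1·e^(−2.571) + 5·e^(−3.307) = 3.572 + 0.07646 + 0.1831 = 3.832.

Z = 3.8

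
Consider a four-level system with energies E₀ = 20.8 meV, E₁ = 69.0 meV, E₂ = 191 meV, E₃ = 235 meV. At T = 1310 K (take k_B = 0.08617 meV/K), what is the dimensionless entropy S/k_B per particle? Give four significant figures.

1.148

k_BT = 0.08617 × 1310 K = 112.883 meV.
Eᵢ/kT = 0.184262, 0.611252, 1.69202, 2.08180.
Z = Σ e^(−Eᵢ/kT) = e^(−0.184262) + e^(−0.611252) + e^(−1.69202) + e^(−2.08180) = 0.831718 + 0.542671 + 0.184147 + 0.124706 = 1.68324.
⟨E⟩ = Σ EᵢPᵢ = 70.8289 meV.
S/k_B = ln Z + ⟨E⟩/kT = ln(1.68324) + 70.8289/112.883 = 0.520721 + 0.627454 = 1.148.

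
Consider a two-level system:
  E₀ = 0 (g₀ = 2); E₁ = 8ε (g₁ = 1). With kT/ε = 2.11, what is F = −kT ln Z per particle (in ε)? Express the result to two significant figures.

-1.5 ε

Eᵢ/kT = 0, 3.791.
Z = Σ gᵢe^(−Eᵢ/kT) = 2·e^(−0) + 1·e^(−3.791) = 2.000 + 0.02257 = 2.023.
F = −kT ln Z = −2.11 × ln(2.023) = −2.11 × 0.7046 = -1.5 ε.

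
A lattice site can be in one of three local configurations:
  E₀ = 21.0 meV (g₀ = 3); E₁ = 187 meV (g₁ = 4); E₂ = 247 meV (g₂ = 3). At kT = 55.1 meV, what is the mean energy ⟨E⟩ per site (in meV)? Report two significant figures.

35 meV

Eᵢ/kT = 0.3811, 3.394, 4.483.
Z = Σ gᵢe^(−Eᵢ/kT) = 3·e^(−0.3811) + 4·e^(−3.394) + 3·e^(−4.483) = 2.049 + 0.1343 + 0.03390 = 2.217.
⟨E⟩ = Σ Eᵢ gᵢe^(−Eᵢ/kT) / Z = (21.0·2.049 + 187·0.1343 + 247·0.03390) / 2.217 = 35 meV.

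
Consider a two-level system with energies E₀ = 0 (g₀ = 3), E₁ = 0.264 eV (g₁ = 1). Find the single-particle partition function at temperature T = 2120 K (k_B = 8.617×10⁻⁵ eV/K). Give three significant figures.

Z = 3.24

k_BT = 8.617×10⁻⁵ × 2120 K = 0.18268 eV.
Eᵢ/kT = 0, 1.4451.
Z = Σ gᵢe^(−Eᵢ/kT) = 3·e^(−0) + 1·e^(−1.4451) = 3.0000 + 0.23572 = 3.2357.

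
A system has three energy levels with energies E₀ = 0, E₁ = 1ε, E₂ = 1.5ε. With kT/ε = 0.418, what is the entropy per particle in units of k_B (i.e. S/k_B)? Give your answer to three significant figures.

Eᵢ/kT = 0, 2.3923, 3.5885.
Z = Σ e^(−Eᵢ/kT) = e^(−0) + e^(−2.3923) + e^(−3.5885) = 1.0000 + 0.091419 + 0.027640 = 1.1191.
⟨E⟩ = Σ EᵢPᵢ = 0.11874 ε.
S/k_B = ln Z + ⟨E⟩/kT = ln(1.1191) + 0.11874/0.418 = 0.11252 + 0.28407 = 0.397.

0.397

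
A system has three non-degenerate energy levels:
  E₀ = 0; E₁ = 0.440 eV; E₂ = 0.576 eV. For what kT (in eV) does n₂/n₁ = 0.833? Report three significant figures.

0.744 eV

n₂/n₁ = exp[−(E₂−E₁)/kT] = 0.833.
⇒ (E₂−E₁)/kT = ln(1/0.833) = ln(1.2005) = 0.18274.
kT = 0.136 eV / 0.18274 = 0.744 eV.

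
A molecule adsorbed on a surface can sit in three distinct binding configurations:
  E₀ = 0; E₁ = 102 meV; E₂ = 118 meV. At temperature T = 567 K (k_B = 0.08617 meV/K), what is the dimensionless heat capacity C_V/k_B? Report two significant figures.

k_BT = 0.08617 × 567 K = 48.86 meV.
Eᵢ/kT = 0, 2.088, 2.415.
Z = Σ e^(−Eᵢ/kT) = e^(−0) + e^(−2.088) + e^(−2.415) = 1.000 + 0.1239 + 0.08937 = 1.213.
⟨E⟩ = 19.11 meV, ⟨E²⟩ = 2089 meV².
C_V/k_B = (⟨E²⟩ − ⟨E⟩²)/(kT)² = (2089 − 365.2)/2387 = 0.72.

0.72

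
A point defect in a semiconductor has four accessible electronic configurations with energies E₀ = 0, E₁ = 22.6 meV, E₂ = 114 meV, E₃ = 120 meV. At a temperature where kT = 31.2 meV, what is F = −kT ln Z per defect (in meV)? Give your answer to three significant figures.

-13.3 meV

Eᵢ/kT = 0, 0.72436, 3.6538, 3.8462.
Z = Σ e^(−Eᵢ/kT) = e^(−0) + e^(−0.72436) + e^(−3.6538) + e^(−3.8462) = 1.0000 + 0.48463 + 0.025893 + 0.021361 = 1.5319.
F = −kT ln Z = −31.2 × ln(1.5319) = −31.2 × 0.42651 = -13.3 meV.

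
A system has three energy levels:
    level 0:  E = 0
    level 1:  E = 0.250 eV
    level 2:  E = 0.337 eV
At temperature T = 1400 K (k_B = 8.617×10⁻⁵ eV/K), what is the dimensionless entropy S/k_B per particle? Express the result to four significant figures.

0.5353

k_BT = 8.617×10⁻⁵ × 1400 K = 0.120638 eV.
Eᵢ/kT = 0, 2.07232, 2.79348.
Z = Σ e^(−Eᵢ/kT) = e^(−0) + e^(−2.07232) + e^(−2.79348) = 1.00000 + 0.125893 + 0.0612078 = 1.18710.
⟨E⟩ = Σ EᵢPᵢ = 0.0438887 eV.
S/k_B = ln Z + ⟨E⟩/kT = ln(1.18710) + 0.0438887/0.120638 = 0.171513 + 0.363805 = 0.5353.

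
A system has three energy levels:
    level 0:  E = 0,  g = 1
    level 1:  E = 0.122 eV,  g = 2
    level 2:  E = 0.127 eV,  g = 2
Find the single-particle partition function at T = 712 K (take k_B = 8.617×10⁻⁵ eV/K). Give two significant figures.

k_BT = 8.617×10⁻⁵ × 712 K = 0.06135 eV.
Eᵢ/kT = 0, 1.989, 2.070.
Z = Σ gᵢe^(−Eᵢ/kT) = 1·e^(−0) + 2·e^(−1.989) + 2·e^(−2.070) = 1.000 + 0.2737 + 0.2524 = 1.526.

Z = 1.5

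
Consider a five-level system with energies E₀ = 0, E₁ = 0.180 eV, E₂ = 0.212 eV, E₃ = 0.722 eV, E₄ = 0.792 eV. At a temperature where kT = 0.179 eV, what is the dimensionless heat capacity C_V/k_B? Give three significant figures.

0.525

Eᵢ/kT = 0, 1.0056, 1.1844, 4.0335, 4.4246.
Z = Σ e^(−Eᵢ/kT) = e^(−0) + e^(−1.0056) + e^(−1.1844) + e^(−4.0335) + e^(−4.4246) = 1.0000 + 0.36583 + 0.30593 + 0.017712 + 0.011979 = 1.7015.
⟨E⟩ = 0.089910 eV, ⟨E²⟩ = 0.024890 eV².
C_V/k_B = (⟨E²⟩ − ⟨E⟩²)/(kT)² = (0.024890 − 0.0080838)/0.032041 = 0.525.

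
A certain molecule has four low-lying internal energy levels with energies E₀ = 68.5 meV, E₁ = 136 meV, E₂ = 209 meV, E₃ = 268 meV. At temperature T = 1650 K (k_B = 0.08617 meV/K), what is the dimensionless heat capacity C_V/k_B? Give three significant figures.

k_BT = 0.08617 × 1650 K = 142.18 meV.
Eᵢ/kT = 0.48178, 0.95653, 1.4700, 1.8849.
Z = Σ e^(−Eᵢ/kT) = e^(−0.48178) + e^(−0.95653) + e^(−1.4700) + e^(−1.8849) = 0.61768 + 0.38422 + 0.22993 + 0.15184 = 1.3837.
⟨E⟩ = 132.48 meV, ⟨E²⟩ = 22371 meV².
C_V/k_B = (⟨E²⟩ − ⟨E⟩²)/(kT)² = (22371 − 17551)/20215 = 0.238.

0.238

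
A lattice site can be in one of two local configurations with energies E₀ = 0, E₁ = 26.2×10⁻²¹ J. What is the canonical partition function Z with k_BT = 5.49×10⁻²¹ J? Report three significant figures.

Z = 1.01

Eᵢ/kT = 0, 4.7723.
Z = Σ e^(−Eᵢ/kT) = e^(−0) + e^(−4.7723) = 1.0000 + 0.0084609 = 1.0085.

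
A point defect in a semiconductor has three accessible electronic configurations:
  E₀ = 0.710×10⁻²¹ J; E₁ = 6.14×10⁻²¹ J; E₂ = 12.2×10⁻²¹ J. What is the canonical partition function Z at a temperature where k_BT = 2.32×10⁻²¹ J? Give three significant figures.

Z = 0.812

Eᵢ/kT = 0.30603, 2.6466, 5.2586.
Z = Σ e^(−Eᵢ/kT) = e^(−0.30603) + e^(−2.6466) + e^(−5.2586) = 0.73636 + 0.070892 + 0.0052026 = 0.81245.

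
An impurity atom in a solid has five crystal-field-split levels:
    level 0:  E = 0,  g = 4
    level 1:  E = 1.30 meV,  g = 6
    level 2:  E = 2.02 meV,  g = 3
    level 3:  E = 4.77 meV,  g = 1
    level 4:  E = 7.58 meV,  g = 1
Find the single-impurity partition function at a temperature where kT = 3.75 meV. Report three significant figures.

Z = 10.4

Eᵢ/kT = 0, 0.34667, 0.53867, 1.2720, 2.0213.
Z = Σ gᵢe^(−Eᵢ/kT) = 4·e^(−0) + 6·e^(−0.34667) + 3·e^(−0.53867) + 1·e^(−1.2720) + 1·e^(−2.0213) = 4.0000 + 4.2422 + 1.7506 + 0.28027 + 0.13248 = 10.406.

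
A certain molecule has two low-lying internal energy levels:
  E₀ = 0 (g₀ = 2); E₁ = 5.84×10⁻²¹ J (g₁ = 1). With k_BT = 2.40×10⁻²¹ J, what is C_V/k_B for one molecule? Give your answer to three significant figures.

Eᵢ/kT = 0, 2.4333.
Z = Σ gᵢe^(−Eᵢ/kT) = 2·e^(−0) + 1·e^(−2.4333) = 2.0000 + 0.087747 = 2.0877.
⟨E⟩ = 0.24546, ⟨E²⟩ = 1.4335.
C_V/k_B = (⟨E²⟩ − ⟨E⟩²)/(kT)² = (1.4335 − 0.060251)/5.7600 = 0.238.

0.238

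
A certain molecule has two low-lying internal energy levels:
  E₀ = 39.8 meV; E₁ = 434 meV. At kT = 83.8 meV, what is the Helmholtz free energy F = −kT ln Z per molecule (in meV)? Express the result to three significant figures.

Eᵢ/kT = 0.47494, 5.1790.
Z = Σ e^(−Eᵢ/kT) = e^(−0.47494) + e^(−5.1790) = 0.62192 + 0.0056336 = 0.62755.
F = −kT ln Z = −83.8 × ln(0.62755) = −83.8 × -0.46593 = 39.0 meV.

39.0 meV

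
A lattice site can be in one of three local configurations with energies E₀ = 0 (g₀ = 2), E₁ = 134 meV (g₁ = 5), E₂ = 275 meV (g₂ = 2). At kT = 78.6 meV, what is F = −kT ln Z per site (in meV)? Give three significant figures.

Eᵢ/kT = 0, 1.7048, 3.4987.
Z = Σ gᵢe^(−Eᵢ/kT) = 2·e^(−0) + 5·e^(−1.7048) + 2·e^(−3.4987) = 2.0000 + 0.90904 + 0.060473 = 2.9695.
F = −kT ln Z = −78.6 × ln(2.9695) = −78.6 × 1.0884 = -85.5 meV.

-85.5 meV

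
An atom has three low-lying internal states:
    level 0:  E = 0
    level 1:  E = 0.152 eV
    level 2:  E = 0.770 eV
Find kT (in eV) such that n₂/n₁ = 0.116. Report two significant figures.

0.29 eV

n₂/n₁ = exp[−(E₂−E₁)/kT] = 0.116.
⇒ (E₂−E₁)/kT = ln(1/0.116) = ln(8.621) = 2.154.
kT = 0.618 eV / 2.154 = 0.29 eV.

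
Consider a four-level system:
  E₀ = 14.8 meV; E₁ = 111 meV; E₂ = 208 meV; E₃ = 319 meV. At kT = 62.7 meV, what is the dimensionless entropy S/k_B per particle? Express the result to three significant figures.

0.640

Eᵢ/kT = 0.23604, 1.7703, 3.3174, 5.0877.
Z = Σ e^(−Eᵢ/kT) = e^(−0.23604) + e^(−1.7703) + e^(−3.3174) + e^(−5.0877) = 0.78975 + 0.17028 + 0.036247 + 0.0061722 = 1.0024.
⟨E⟩ = Σ EᵢPᵢ = 40.002 meV.
S/k_B = ln Z + ⟨E⟩/kT = ln(1.0024) + 40.002/62.7 = 0.0023971 + 0.63799 = 0.640.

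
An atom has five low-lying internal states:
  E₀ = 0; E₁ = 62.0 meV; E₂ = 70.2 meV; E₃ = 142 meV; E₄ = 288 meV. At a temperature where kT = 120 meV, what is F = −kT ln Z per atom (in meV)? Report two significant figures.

Eᵢ/kT = 0, 0.5167, 0.5850, 1.183, 2.400.
Z = Σ e^(−Eᵢ/kT) = e^(−0) + e^(−0.5167) + e^(−0.5850) + e^(−1.183) + e^(−2.400) = 1.000 + 0.5965 + 0.5571 + 0.3064 + 0.09072 = 2.551.
F = −kT ln Z = −120 × ln(2.551) = −120 × 0.9365 = -110 meV.

-110 meV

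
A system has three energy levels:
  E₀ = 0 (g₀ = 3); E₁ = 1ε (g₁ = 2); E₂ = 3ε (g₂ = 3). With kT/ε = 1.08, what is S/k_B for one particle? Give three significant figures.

1.70

Eᵢ/kT = 0, 0.92593, 2.7778.
Z = Σ gᵢe^(−Eᵢ/kT) = 3·e^(−0) + 2·e^(−0.92593) + 3·e^(−2.7778) = 3.0000 + 0.79233 + 0.18653 = 3.9789.
⟨E⟩ = Σ EᵢPᵢ = 0.33977 ε.
S/k_B = ln Z + ⟨E⟩/kT = ln(3.9789) + 0.33977/1.08 = 1.3810 + 0.31460 = 1.70.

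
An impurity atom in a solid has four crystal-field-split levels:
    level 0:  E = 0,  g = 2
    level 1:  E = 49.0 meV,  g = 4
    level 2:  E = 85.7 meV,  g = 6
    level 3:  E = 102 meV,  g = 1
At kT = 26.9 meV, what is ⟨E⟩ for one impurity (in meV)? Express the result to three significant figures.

Eᵢ/kT = 0, 1.8216, 3.1859, 3.7918.
Z = Σ gᵢe^(−Eᵢ/kT) = 2·e^(−0) + 4·e^(−1.8216) + 6·e^(−3.1859) + 1·e^(−3.7918) = 2.0000 + 0.64707 + 0.24805 + 0.022555 = 2.9177.
⟨E⟩ = Σ Eᵢ gᵢe^(−Eᵢ/kT) / Z = (0·2.0000 + 49.0·0.64707 + 85.7·0.24805 + 102·0.022555) / 2.9177 = 18.9 meV.

18.9 meV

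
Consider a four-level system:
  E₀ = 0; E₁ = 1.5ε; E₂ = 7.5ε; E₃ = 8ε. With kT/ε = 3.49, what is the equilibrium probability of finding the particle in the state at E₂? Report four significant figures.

Eᵢ/kT = 0, 0.429799, 2.14900, 2.29226.
Z = Σ e^(−Eᵢ/kT) = e^(−0) + e^(−0.429799) + e^(−2.14900) + e^(−2.29226) = 1.00000 + 0.650640 + 0.116601 + 0.101038 = 1.86828.
P₂ = e^(−E₂/kT) / Z = 0.116601/1.86828 = 0.06241.

0.06241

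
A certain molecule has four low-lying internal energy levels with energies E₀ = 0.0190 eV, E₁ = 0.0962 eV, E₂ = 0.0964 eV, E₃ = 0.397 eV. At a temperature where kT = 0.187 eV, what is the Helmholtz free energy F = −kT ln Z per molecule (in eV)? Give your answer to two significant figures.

Eᵢ/kT = 0.1016, 0.5144, 0.5155, 2.123.
Z = Σ e^(−Eᵢ/kT) = e^(−0.1016) + e^(−0.5144) + e^(−0.5155) + e^(−2.123) = 0.9034 + 0.5979 + 0.5972 + 0.1197 = 2.218.
F = −kT ln Z = −0.187 × ln(2.218) = −0.187 × 0.7966 = -0.15 eV.

-0.15 eV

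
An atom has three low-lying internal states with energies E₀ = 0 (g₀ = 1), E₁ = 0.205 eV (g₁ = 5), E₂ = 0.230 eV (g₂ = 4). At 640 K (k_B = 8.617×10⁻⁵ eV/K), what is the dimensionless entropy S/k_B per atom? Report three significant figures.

k_BT = 8.617×10⁻⁵ × 640 K = 0.055149 eV.
Eᵢ/kT = 0, 3.7172, 4.1705.
Z = Σ gᵢe^(−Eᵢ/kT) = 1·e^(−0) + 5·e^(−3.7172) + 4·e^(−4.1705) = 1.0000 + 0.12151 + 0.061778 = 1.1833.
⟨E⟩ = Σ EᵢPᵢ = 0.033059 eV.
S/k_B = ln Z + ⟨E⟩/kT = ln(1.1833) + 0.033059/0.055149 = 0.16831 + 0.59945 = 0.768.

0.768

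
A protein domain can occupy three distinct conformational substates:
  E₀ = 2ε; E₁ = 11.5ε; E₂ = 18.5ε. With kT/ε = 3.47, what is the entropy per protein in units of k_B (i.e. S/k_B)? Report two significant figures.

Eᵢ/kT = 0.5764, 3.314, 5.331.
Z = Σ e^(−Eᵢ/kT) = e^(−0.5764) + e^(−3.314) + e^(−5.331) = 0.5619 + 0.03637 + 0.004839 = 0.6031.
⟨E⟩ = Σ EᵢPᵢ = 2.705 ε.
S/k_B = ln Z + ⟨E⟩/kT = ln(0.6031) + 2.705/3.47 = -0.5057 + 0.7795 = 0.27.

0.27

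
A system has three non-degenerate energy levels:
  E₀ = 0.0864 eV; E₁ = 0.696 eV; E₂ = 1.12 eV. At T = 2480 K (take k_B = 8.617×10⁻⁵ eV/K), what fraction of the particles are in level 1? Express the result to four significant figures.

k_BT = 8.617×10⁻⁵ × 2480 K = 0.213702 eV.
Eᵢ/kT = 0.404301, 3.25687, 5.24094.
Z = Σ e^(−Eᵢ/kT) = e^(−0.404301) + e^(−3.25687) + e^(−5.24094) = 0.667443 + 0.0385087 + 0.00529528 = 0.711247.
P₁ = e^(−E₁/kT) / Z = 0.0385087/0.711247 = 0.05414.

0.05414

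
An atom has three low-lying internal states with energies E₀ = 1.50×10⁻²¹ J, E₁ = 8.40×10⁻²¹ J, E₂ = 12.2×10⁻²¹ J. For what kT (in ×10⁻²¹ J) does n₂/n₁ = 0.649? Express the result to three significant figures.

n₂/n₁ = exp[−(E₂−E₁)/kT] = 0.649.
⇒ (E₂−E₁)/kT = ln(1/0.649) = ln(1.5408) = 0.43230.
kT = 3.80 ×10⁻²¹ J / 0.43230 = 8.79 ×10⁻²¹ J.

8.79 ×10⁻²¹ J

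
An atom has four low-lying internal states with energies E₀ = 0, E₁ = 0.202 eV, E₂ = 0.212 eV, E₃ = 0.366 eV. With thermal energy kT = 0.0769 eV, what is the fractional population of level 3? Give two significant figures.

Eᵢ/kT = 0, 2.627, 2.757, 4.759.
Z = Σ e^(−Eᵢ/kT) = e^(−0) + e^(−2.627) + e^(−2.757) + e^(−4.759) = 1.000 + 0.07230 + 0.06348 + 0.008574 = 1.144.
P₃ = e^(−E₃/kT) / Z = 0.008574/1.144 = 0.0075.

0.0075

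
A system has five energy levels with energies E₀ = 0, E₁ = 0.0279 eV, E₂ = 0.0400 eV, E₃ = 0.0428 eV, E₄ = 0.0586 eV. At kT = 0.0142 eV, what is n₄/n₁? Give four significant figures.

0.1151

n₄/n₁ = exp[−(E₄−E₁)/kT] = exp(−(0.0307 eV)/(0.0142 eV)) = exp(-2.16197) = 0.1151.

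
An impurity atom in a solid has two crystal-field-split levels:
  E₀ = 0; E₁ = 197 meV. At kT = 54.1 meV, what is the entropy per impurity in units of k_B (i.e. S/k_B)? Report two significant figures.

Eᵢ/kT = 0, 3.641.
Z = Σ e^(−Eᵢ/kT) = e^(−0) + e^(−3.641) = 1.000 + 0.02623 = 1.026.
⟨E⟩ = Σ EᵢPᵢ = 5.036 meV.
S/k_B = ln Z + ⟨E⟩/kT = ln(1.026) + 5.036/54.1 = 0.02567 + 0.09309 = 0.12.

0.12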